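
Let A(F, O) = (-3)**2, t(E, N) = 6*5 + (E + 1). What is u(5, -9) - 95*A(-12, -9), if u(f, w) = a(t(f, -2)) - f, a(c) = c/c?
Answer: -859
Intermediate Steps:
t(E, N) = 31 + E (t(E, N) = 30 + (1 + E) = 31 + E)
A(F, O) = 9
a(c) = 1
u(f, w) = 1 - f
u(5, -9) - 95*A(-12, -9) = (1 - 1*5) - 95*9 = (1 - 5) - 855 = -4 - 855 = -859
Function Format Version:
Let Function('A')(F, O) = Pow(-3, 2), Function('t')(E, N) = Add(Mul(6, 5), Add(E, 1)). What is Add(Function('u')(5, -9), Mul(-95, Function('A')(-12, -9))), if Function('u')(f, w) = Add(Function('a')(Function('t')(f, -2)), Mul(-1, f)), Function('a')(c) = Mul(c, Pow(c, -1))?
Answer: -859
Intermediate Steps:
Function('t')(E, N) = Add(31, E) (Function('t')(E, N) = Add(30, Add(1, E)) = Add(31, E))
Function('A')(F, O) = 9
Function('a')(c) = 1
Function('u')(f, w) = Add(1, Mul(-1, f))
Add(Function('u')(5, -9), Mul(-95, Function('A')(-12, -9))) = Add(Add(1, Mul(-1, 5)), Mul(-95, 9)) = Add(Add(1, -5), -855) = Add(-4, -855) = -859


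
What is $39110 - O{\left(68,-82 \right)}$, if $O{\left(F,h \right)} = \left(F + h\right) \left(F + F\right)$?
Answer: $41014$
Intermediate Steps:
$O{\left(F,h \right)} = 2 F \left(F + h\right)$ ($O{\left(F,h \right)} = \left(F + h\right) 2 F = 2 F \left(F + h\right)$)
$39110 - O{\left(68,-82 \right)} = 39110 - 2 \cdot 68 \left(68 - 82\right) = 39110 - 2 \cdot 68 \left(-14\right) = 39110 - -1904 = 39110 + 1904 = 41014$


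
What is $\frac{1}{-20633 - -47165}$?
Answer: $\frac{1}{26532} \approx 3.769 \cdot 10^{-5}$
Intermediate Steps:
$\frac{1}{-20633 - -47165} = \frac{1}{-20633 + 47165} = \frac{1}{26532}$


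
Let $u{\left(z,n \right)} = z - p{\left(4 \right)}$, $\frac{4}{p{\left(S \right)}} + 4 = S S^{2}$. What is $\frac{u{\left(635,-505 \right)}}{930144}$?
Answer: $\frac{2381}{3488040} \approx 0.00068262$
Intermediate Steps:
$p{\left(S \right)} = \frac{4}{-4 + S^{3}}$ ($p{\left(S \right)} = \frac{4}{-4 + S S^{2}} = \frac{4}{-4 + S^{3}}$)
$u{\left(z,n \right)} = - \frac{1}{15} + z$ ($u{\left(z,n \right)} = z - \frac{4}{-4 + 4^{3}} = z - \frac{4}{-4 + 64} = z - \frac{4}{60} = z - 4 \cdot \frac{1}{60} = z - \frac{1}{15} = - \frac{1}{15} + z$)
$\frac{u{\left(635,-505 \right)}}{930144} = \frac{- \frac{1}{15} + 635}{930144} = \frac{9524}{15} \cdot \frac{1}{930144} = \frac{2381}{3488040}$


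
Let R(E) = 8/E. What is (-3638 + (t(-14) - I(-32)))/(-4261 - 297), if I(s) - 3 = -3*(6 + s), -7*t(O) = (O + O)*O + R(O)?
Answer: 184971/223342 ≈ 0.82820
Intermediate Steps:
t(O) = -8/(7*O) - 2*O²/7 (t(O) = -((O + O)*O + 8/O)/7 = -((2*O)*O + 8/O)/7 = -(2*O² + 8/O)/7 = -8/(7*O) - 2*O²/7)
I(s) = -15 - 3*s (I(s) = 3 - 3*(6 + s) = 3 + (-18 - 3*s) = -15 - 3*s)
(-3638 + (t(-14) - I(-32)))/(-4261 - 297) = (-3638 + ((2/7)*(-4 - 1*(-14)³)/(-14) - (-15 - 3*(-32))))/(-4261 - 297) = (-3638 + ((2/7)*(-1/14)*(-4 - 1*(-2744)) - (-15 + 96)))/(-4558) = (-3638 + ((2/7)*(-1/14)*(-4 + 2744) - 1*81))*(-1/4558) = (-3638 + ((2/7)*(-1/14)*2740 - 81))*(-1/4558) = (-3638 + (-2740/49 - 81))*(-1/4558) = (-3638 - 6709/49)*(-1/4558) = -184971/49*(-1/4558) = 184971/223342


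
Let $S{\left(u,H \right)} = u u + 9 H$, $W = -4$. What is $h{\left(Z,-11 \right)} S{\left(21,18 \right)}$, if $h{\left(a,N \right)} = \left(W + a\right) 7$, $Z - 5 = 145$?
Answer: $616266$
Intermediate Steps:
$Z = 150$ ($Z = 5 + 145 = 150$)
$h{\left(a,N \right)} = -28 + 7 a$ ($h{\left(a,N \right)} = \left(-4 + a\right) 7 = -28 + 7 a$)
$S{\left(u,H \right)} = u^{2} + 9 H$
$h{\left(Z,-11 \right)} S{\left(21,18 \right)} = \left(-28 + 7 \cdot 150\right) \left(21^{2} + 9 \cdot 18\right) = \left(-28 + 1050\right) \left(441 + 162\right) = 1022 \cdot 603 = 616266$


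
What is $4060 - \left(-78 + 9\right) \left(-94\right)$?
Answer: $-2426$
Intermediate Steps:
$4060 - \left(-78 + 9\right) \left(-94\right) = 4060 - \left(-69\right) \left(-94\right) = 4060 - 6486 = -2426$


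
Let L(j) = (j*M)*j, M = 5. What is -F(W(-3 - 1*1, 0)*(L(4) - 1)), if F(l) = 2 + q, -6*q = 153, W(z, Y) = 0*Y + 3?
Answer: 47/2 ≈ 23.500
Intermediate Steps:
W(z, Y) = 3 (W(z, Y) = 0 + 3 = 3)
q = -51/2 (q = -1/6*153 = -51/2 ≈ -25.500)
L(j) = 5*j**2 (L(j) = (j*5)*j = (5*j)*j = 5*j**2)
F(l) = -47/2 (F(l) = 2 - 51/2 = -47/2)
-F(W(-3 - 1*1, 0)*(L(4) - 1)) = -1*(-47/2) = 47/2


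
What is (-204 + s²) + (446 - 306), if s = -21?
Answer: 377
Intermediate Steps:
(-204 + s²) + (446 - 306) = (-204 + (-21)²) + (446 - 306) = (-204 + 441) + 140 = 237 + 140 = 377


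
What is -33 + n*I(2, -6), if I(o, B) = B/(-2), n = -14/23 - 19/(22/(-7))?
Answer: -8445/506 ≈ -16.690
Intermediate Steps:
n = 2751/506 (n = -14*1/23 - 19/(22*(-⅐)) = -14/23 - 19/(-22/7) = -14/23 - 19*(-7/22) = -14/23 + 133/22 = 2751/506 ≈ 5.4368)
I(o, B) = -B/2 (I(o, B) = B*(-½) = -B/2)
-33 + n*I(2, -6) = -33 + 2751*(-½*(-6))/506 = -33 + (2751/506)*3 = -33 + 8253/506 = -8445/506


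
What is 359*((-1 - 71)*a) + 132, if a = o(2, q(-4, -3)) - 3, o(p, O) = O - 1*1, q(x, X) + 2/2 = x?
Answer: 232764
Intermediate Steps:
q(x, X) = -1 + x
o(p, O) = -1 + O (o(p, O) = O - 1 = -1 + O)
a = -9 (a = (-1 + (-1 - 4)) - 3 = (-1 - 5) - 3 = -6 - 3 = -9)
359*((-1 - 71)*a) + 132 = 359*((-1 - 71)*(-9)) + 132 = 359*(-72*(-9)) + 132 = 359*648 + 132 = 232632 + 132 = 232764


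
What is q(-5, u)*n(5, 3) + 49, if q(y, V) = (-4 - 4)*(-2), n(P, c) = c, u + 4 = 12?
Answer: 97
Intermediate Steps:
u = 8 (u = -4 + 12 = 8)
q(y, V) = 16 (q(y, V) = -8*(-2) = 16)
q(-5, u)*n(5, 3) + 49 = 16*3 + 49 = 48 + 49 = 97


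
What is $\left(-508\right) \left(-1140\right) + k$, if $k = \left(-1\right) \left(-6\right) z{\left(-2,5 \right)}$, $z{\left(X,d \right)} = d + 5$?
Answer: $579180$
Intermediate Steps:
$z{\left(X,d \right)} = 5 + d$
$k = 60$ ($k = \left(-1\right) \left(-6\right) \left(5 + 5\right) = 6 \cdot 10 = 60$)
$\left(-508\right) \left(-1140\right) + k = \left(-508\right) \left(-1140\right) + 60 = 579120 + 60 = 579180$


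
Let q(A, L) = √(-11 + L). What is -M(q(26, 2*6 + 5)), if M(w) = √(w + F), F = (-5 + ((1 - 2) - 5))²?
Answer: -√(121 + √6) ≈ -11.111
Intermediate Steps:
F = 121 (F = (-5 + (-1 - 5))² = (-5 - 6)² = (-11)² = 121)
M(w) = √(121 + w) (M(w) = √(w + 121) = √(121 + w))
-M(q(26, 2*6 + 5)) = -√(121 + √(-11 + (2*6 + 5))) = -√(121 + √(-11 + (12 + 5))) = -√(121 + √(-11 + 17)) = -√(121 + √6)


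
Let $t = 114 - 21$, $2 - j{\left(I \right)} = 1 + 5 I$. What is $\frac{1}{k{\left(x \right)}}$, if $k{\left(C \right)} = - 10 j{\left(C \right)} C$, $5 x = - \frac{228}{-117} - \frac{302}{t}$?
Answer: $\frac{1461681}{8726060} \approx 0.16751$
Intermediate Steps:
$j{\left(I \right)} = 1 - 5 I$ ($j{\left(I \right)} = 2 - \left(1 + 5 I\right) = 1 - 5 I$)
$t = 93$
$x = - \frac{314}{1209}$ ($x = \frac{- \frac{228}{-117} - \frac{302}{93}}{5} = \frac{\left(-228\right) \left(- \frac{1}{117}\right) - \frac{302}{93}}{5} = \frac{\frac{76}{39} - \frac{302}{93}}{5} = \frac{1}{5} \left(- \frac{1570}{1209}\right) = - \frac{314}{1209} \approx -0.25972$)
$k{\left(C \right)} = C \left(-10 + 50 C\right)$ ($k{\left(C \right)} = - 10 \left(1 - 5 C\right) C = \left(-10 + 50 C\right) C = C \left(-10 + 50 C\right)$)
$\frac{1}{k{\left(x \right)}} = \frac{1}{10 \left(- \frac{314}{1209}\right) \left(-1 + 5 \left(- \frac{314}{1209}\right)\right)} = \frac{1}{10 \left(- \frac{314}{1209}\right) \left(-1 - \frac{1570}{1209}\right)} = \frac{1}{10 \left(- \frac{314}{1209}\right) \left(- \frac{2779}{1209}\right)} = \frac{1}{\frac{8726060}{1461681}} = \frac{1461681}{8726060}$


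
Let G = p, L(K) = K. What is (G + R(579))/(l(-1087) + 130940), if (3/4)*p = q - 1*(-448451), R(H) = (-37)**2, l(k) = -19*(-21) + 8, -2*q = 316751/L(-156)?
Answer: 140553809/30735198 ≈ 4.5731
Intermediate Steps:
q = 316751/312 (q = -316751/(2*(-156)) = -316751*(-1)/(2*156) = -1/2*(-316751/156) = 316751/312 ≈ 1015.2)
l(k) = 407 (l(k) = 399 + 8 = 407)
R(H) = 1369
p = 140233463/234 (p = 4*(316751/312 - 1*(-448451))/3 = 4*(316751/312 + 448451)/3 = (4/3)*(140233463/312) = 140233463/234 ≈ 5.9929e+5)
G = 140233463/234 ≈ 5.9929e+5
(G + R(579))/(l(-1087) + 130940) = (140233463/234 + 1369)/(407 + 130940) = (140553809/234)/131347 = (140553809/234)*(1/131347) = 140553809/30735198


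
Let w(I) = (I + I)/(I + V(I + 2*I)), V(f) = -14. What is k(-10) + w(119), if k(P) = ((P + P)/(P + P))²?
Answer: 49/15 ≈ 3.2667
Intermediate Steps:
w(I) = 2*I/(-14 + I) (w(I) = (I + I)/(I - 14) = (2*I)/(-14 + I) = 2*I/(-14 + I))
k(P) = 1 (k(P) = ((2*P)/((2*P)))² = ((2*P)*(1/(2*P)))² = 1² = 1)
k(-10) + w(119) = 1 + 2*119/(-14 + 119) = 1 + 2*119/105 = 1 + 2*119*(1/105) = 1 + 34/15 = 49/15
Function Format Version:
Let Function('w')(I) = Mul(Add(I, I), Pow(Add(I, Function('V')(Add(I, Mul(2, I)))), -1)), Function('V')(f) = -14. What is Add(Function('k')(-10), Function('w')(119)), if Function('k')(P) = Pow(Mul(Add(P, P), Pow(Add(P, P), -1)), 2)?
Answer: Rational(49, 15) ≈ 3.2667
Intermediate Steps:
Function('w')(I) = Mul(2, I, Pow(Add(-14, I), -1)) (Function('w')(I) = Mul(Add(I, I), Pow(Add(I, -14), -1)) = Mul(Mul(2, I), Pow(Add(-14, I), -1)) = Mul(2, I, Pow(Add(-14, I), -1)))
Function('k')(P) = 1 (Function('k')(P) = Pow(Mul(Mul(2, P), Pow(Mul(2, P), -1)), 2) = Pow(Mul(Mul(2, P), Mul(Rational(1, 2), Pow(P, -1))), 2) = Pow(1, 2) = 1)
Add(Function('k')(-10), Function('w')(119)) = Add(1, Mul(2, 119, Pow(Add(-14, 119), -1))) = Add(1, Mul(2, 119, Pow(105, -1))) = Add(1, Mul(2, 119, Rational(1, 105))) = Add(1, Rational(34, 15)) = Rational(49, 15)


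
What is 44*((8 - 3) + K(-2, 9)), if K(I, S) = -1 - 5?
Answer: -44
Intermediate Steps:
K(I, S) = -6
44*((8 - 3) + K(-2, 9)) = 44*((8 - 3) - 6) = 44*(5 - 6) = 44*(-1) = -44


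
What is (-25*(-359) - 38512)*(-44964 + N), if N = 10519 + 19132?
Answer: 452300081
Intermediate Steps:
N = 29651
(-25*(-359) - 38512)*(-44964 + N) = (-25*(-359) - 38512)*(-44964 + 29651) = (8975 - 38512)*(-15313) = -29537*(-15313) = 452300081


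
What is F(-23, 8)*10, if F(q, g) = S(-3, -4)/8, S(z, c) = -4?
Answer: -5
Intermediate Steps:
F(q, g) = -½ (F(q, g) = -4/8 = -4*⅛ = -½)
F(-23, 8)*10 = -½*10 = -5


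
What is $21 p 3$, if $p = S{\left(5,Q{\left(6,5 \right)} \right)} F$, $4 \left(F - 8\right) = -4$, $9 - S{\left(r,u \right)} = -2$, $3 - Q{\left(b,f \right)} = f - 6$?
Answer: $4851$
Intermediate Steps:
$Q{\left(b,f \right)} = 9 - f$ ($Q{\left(b,f \right)} = 3 - \left(f - 6\right) = 3 - \left(-6 + f\right) = 9 - f$)
$S{\left(r,u \right)} = 11$ ($S{\left(r,u \right)} = 9 - -2 = 9 + 2 = 11$)
$F = 7$ ($F = 8 + \frac{1}{4} \left(-4\right) = 8 - 1 = 7$)
$p = 77$ ($p = 11 \cdot 7 = 77$)
$21 p 3 = 21 \cdot 77 \cdot 3 = 1617 \cdot 3 = 4851$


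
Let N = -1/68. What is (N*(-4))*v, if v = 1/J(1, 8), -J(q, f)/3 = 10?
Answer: -1/510 ≈ -0.0019608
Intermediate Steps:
N = -1/68 (N = -1*1/68 = -1/68 ≈ -0.014706)
J(q, f) = -30 (J(q, f) = -3*10 = -30)
v = -1/30 (v = 1/(-30) = -1/30 ≈ -0.033333)
(N*(-4))*v = -1/68*(-4)*(-1/30) = (1/17)*(-1/30) = -1/510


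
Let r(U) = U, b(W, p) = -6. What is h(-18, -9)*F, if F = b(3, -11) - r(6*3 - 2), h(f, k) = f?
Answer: 396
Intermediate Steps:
F = -22 (F = -6 - (6*3 - 2) = -6 - (18 - 2) = -6 - 1*16 = -6 - 16 = -22)
h(-18, -9)*F = -18*(-22) = 396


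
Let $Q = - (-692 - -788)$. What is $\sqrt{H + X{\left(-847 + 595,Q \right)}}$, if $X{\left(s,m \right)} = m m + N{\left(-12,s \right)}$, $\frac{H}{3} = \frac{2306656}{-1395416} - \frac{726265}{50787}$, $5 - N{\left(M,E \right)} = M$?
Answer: $\frac{10 \sqrt{81715687167179131}}{29827017} \approx 95.839$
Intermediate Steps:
$Q = -96$ ($Q = - (-692 + 788) = \left(-1\right) 96 = -96$)
$N{\left(M,E \right)} = 5 - M$
$H = - \frac{12847612949}{268443153}$ ($H = 3 \left(\frac{2306656}{-1395416} - \frac{726265}{50787}\right) = 3 \left(2306656 \left(- \frac{1}{1395416}\right) - \frac{726265}{50787}\right) = 3 \left(- \frac{26212}{15857} - \frac{726265}{50787}\right) = 3 \left(- \frac{12847612949}{805329459}\right) = - \frac{12847612949}{268443153} \approx -47.86$)
$X{\left(s,m \right)} = 17 + m^{2}$ ($X{\left(s,m \right)} = m m + \left(5 - -12\right) = m^{2} + \left(5 + 12\right) = m^{2} + 17 = 17 + m^{2}$)
$\sqrt{H + X{\left(-847 + 595,Q \right)}} = \sqrt{- \frac{12847612949}{268443153} + \left(17 + \left(-96\right)^{2}\right)} = \sqrt{- \frac{12847612949}{268443153} + \left(17 + 9216\right)} = \sqrt{- \frac{12847612949}{268443153} + 9233} = \sqrt{\frac{2465688018700}{268443153}} = \frac{10 \sqrt{81715687167179131}}{29827017}$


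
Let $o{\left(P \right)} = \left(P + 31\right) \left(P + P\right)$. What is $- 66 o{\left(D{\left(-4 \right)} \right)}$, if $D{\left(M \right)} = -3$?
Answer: $11088$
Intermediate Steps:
$o{\left(P \right)} = 2 P \left(31 + P\right)$ ($o{\left(P \right)} = \left(31 + P\right) 2 P = 2 P \left(31 + P\right)$)
$- 66 o{\left(D{\left(-4 \right)} \right)} = - 66 \cdot 2 \left(-3\right) \left(31 - 3\right) = - 66 \cdot 2 \left(-3\right) 28 = \left(-66\right) \left(-168\right) = 11088$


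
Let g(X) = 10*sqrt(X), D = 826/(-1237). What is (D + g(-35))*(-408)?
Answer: 337008/1237 - 4080*I*sqrt(35) ≈ 272.44 - 24138.0*I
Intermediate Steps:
D = -826/1237 (D = 826*(-1/1237) = -826/1237 ≈ -0.66774)
(D + g(-35))*(-408) = (-826/1237 + 10*sqrt(-35))*(-408) = (-826/1237 + 10*(I*sqrt(35)))*(-408) = (-826/1237 + 10*I*sqrt(35))*(-408) = 337008/1237 - 4080*I*sqrt(35)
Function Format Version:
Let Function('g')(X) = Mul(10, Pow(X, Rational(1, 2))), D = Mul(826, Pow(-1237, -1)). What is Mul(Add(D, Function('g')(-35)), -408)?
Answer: Add(Rational(337008, 1237), Mul(-4080, I, Pow(35, Rational(1, 2)))) ≈ Add(272.44, Mul(-24138., I))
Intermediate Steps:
D = Rational(-826, 1237) (D = Mul(826, Rational(-1, 1237)) = Rational(-826, 1237) ≈ -0.66774)
Mul(Add(D, Function('g')(-35)), -408) = Mul(Add(Rational(-826, 1237), Mul(10, Pow(-35, Rational(1, 2)))), -408) = Mul(Add(Rational(-826, 1237), Mul(10, Mul(I, Pow(35, Rational(1, 2))))), -408) = Mul(Add(Rational(-826, 1237), Mul(10, I, Pow(35, Rational(1, 2)))), -408) = Add(Rational(337008, 1237), Mul(-4080, I, Pow(35, Rational(1, 2))))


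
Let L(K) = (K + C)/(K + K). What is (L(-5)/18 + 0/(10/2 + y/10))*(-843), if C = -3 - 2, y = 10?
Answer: -281/6 ≈ -46.833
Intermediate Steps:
C = -5
L(K) = (-5 + K)/(2*K) (L(K) = (K - 5)/(K + K) = (-5 + K)/((2*K)) = (-5 + K)*(1/(2*K)) = (-5 + K)/(2*K))
(L(-5)/18 + 0/(10/2 + y/10))*(-843) = (((½)*(-5 - 5)/(-5))/18 + 0/(10/2 + 10/10))*(-843) = (((½)*(-⅕)*(-10))*(1/18) + 0/(10*(½) + 10*(⅒)))*(-843) = (1*(1/18) + 0/(5 + 1))*(-843) = (1/18 + 0/6)*(-843) = (1/18 + 0*(⅙))*(-843) = (1/18 + 0)*(-843) = (1/18)*(-843) = -281/6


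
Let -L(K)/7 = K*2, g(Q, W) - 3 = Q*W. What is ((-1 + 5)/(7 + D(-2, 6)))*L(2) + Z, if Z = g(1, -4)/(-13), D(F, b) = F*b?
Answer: 1461/65 ≈ 22.477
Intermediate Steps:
g(Q, W) = 3 + Q*W
L(K) = -14*K (L(K) = -7*K*2 = -14*K)
Z = 1/13 (Z = (3 + 1*(-4))/(-13) = (3 - 4)*(-1/13) = -1*(-1/13) = 1/13 ≈ 0.076923)
((-1 + 5)/(7 + D(-2, 6)))*L(2) + Z = ((-1 + 5)/(7 - 2*6))*(-14*2) + 1/13 = (4/(7 - 12))*(-28) + 1/13 = (4/(-5))*(-28) + 1/13 = (4*(-1/5))*(-28) + 1/13 = -4/5*(-28) + 1/13 = 112/5 + 1/13 = 1461/65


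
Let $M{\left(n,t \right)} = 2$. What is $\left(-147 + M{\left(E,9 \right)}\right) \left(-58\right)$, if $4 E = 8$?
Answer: $8410$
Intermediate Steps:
$E = 2$ ($E = \frac{1}{4} \cdot 8 = 2$)
$\left(-147 + M{\left(E,9 \right)}\right) \left(-58\right) = \left(-147 + 2\right) \left(-58\right) = \left(-145\right) \left(-58\right) = 8410$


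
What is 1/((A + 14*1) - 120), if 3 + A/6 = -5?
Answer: -1/154 ≈ -0.0064935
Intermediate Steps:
A = -48 (A = -18 + 6*(-5) = -18 - 30 = -48)
1/((A + 14*1) - 120) = 1/((-48 + 14*1) - 120) = 1/((-48 + 14) - 120) = 1/(-34 - 120) = 1/(-154) = -1/154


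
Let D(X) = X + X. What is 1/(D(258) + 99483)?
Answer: 1/99999 ≈ 1.0000e-5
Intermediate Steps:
D(X) = 2*X
1/(D(258) + 99483) = 1/(2*258 + 99483) = 1/(516 + 99483) = 1/99999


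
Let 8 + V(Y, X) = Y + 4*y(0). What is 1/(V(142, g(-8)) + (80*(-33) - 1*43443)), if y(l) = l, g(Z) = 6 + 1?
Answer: -1/45949 ≈ -2.1763e-5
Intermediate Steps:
g(Z) = 7
V(Y, X) = -8 + Y (V(Y, X) = -8 + (Y + 4*0) = -8 + (Y + 0) = -8 + Y)
1/(V(142, g(-8)) + (80*(-33) - 1*43443)) = 1/((-8 + 142) + (80*(-33) - 1*43443)) = 1/(134 + (-2640 - 43443)) = 1/(134 - 46083) = 1/(-45949) = -1/45949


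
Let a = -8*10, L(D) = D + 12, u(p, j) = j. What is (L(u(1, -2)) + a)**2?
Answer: 4900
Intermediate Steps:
L(D) = 12 + D
a = -80
(L(u(1, -2)) + a)**2 = ((12 - 2) - 80)**2 = (10 - 80)**2 = (-70)**2 = 4900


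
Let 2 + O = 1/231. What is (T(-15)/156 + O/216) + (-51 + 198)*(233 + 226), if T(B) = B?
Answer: 43766158141/648648 ≈ 67473.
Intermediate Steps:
O = -461/231 (O = -2 + 1/231 = -461/231 ≈ -1.9957)
(T(-15)/156 + O/216) + (-51 + 198)*(233 + 226) = (-15/156 - 461/231/216) + (-51 + 198)*(233 + 226) = (-15*1/156 - 461/231*1/216) + 147*459 = (-5/52 - 461/49896) + 67473 = -68363/648648 + 67473 = 43766158141/648648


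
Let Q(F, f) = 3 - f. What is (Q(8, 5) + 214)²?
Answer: 44944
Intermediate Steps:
(Q(8, 5) + 214)² = ((3 - 1*5) + 214)² = ((3 - 5) + 214)² = (-2 + 214)² = 212² = 44944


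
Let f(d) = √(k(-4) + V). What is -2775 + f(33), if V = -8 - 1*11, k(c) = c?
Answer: -2775 + I*√23 ≈ -2775.0 + 4.7958*I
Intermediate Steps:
V = -19 (V = -8 - 11 = -19)
f(d) = I*√23 (f(d) = √(-4 - 19) = √(-23) = I*√23)
-2775 + f(33) = -2775 + I*√23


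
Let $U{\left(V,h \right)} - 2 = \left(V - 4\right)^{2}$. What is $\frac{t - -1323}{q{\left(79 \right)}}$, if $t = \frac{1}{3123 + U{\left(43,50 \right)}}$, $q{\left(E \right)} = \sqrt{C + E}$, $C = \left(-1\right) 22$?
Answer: $\frac{6146659 \sqrt{57}}{264822} \approx 175.24$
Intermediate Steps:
$C = -22$
$q{\left(E \right)} = \sqrt{-22 + E}$
$U{\left(V,h \right)} = 2 + \left(-4 + V\right)^{2}$ ($U{\left(V,h \right)} = 2 + \left(V - 4\right)^{2} = 2 + \left(-4 + V\right)^{2}$)
$t = \frac{1}{4646}$ ($t = \frac{1}{3123 + \left(2 + \left(-4 + 43\right)^{2}\right)} = \frac{1}{3123 + \left(2 + 39^{2}\right)} = \frac{1}{3123 + \left(2 + 1521\right)} = \frac{1}{3123 + 1523} = \frac{1}{4646} \approx 0.00021524$)
$\frac{t - -1323}{q{\left(79 \right)}} = \frac{\frac{1}{4646} - -1323}{\sqrt{-22 + 79}} = \frac{\frac{1}{4646} + 1323}{\sqrt{57}} = \frac{6146659 \frac{\sqrt{57}}{57}}{4646} = \frac{6146659 \sqrt{57}}{264822}$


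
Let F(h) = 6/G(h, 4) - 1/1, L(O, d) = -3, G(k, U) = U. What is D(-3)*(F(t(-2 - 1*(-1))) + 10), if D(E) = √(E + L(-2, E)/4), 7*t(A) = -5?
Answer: 21*I*√15/4 ≈ 20.333*I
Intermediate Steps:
t(A) = -5/7 (t(A) = (⅐)*(-5) = -5/7)
F(h) = ½ (F(h) = 6/4 - 1/1 = 6*(¼) - 1*1 = 3/2 - 1 = ½)
D(E) = √(-¾ + E) (D(E) = √(E - 3/4) = √(E - 3*¼) = √(E - ¾) = √(-¾ + E))
D(-3)*(F(t(-2 - 1*(-1))) + 10) = (√(-3 + 4*(-3))/2)*(½ + 10) = (√(-3 - 12)/2)*(21/2) = (√(-15)/2)*(21/2) = ((I*√15)/2)*(21/2) = (I*√15/2)*(21/2) = 21*I*√15/4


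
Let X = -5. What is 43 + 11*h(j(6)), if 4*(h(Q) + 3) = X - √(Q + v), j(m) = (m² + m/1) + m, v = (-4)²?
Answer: -103/4 ≈ -25.750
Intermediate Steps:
v = 16
j(m) = m² + 2*m (j(m) = (m² + 1*m) + m = (m² + m) + m = (m + m²) + m = m² + 2*m)
h(Q) = -17/4 - √(16 + Q)/4 (h(Q) = -3 + (-5 - √(Q + 16))/4 = -3 + (-5 - √(16 + Q))/4 = -3 + (-5/4 - √(16 + Q)/4) = -17/4 - √(16 + Q)/4)
43 + 11*h(j(6)) = 43 + 11*(-17/4 - √(16 + 6*(2 + 6))/4) = 43 + 11*(-17/4 - √(16 + 6*8)/4) = 43 + 11*(-17/4 - √(16 + 48)/4) = 43 + 11*(-17/4 - √64/4) = 43 + 11*(-17/4 - ¼*8) = 43 + 11*(-17/4 - 2) = 43 + 11*(-25/4) = 43 - 275/4 = -103/4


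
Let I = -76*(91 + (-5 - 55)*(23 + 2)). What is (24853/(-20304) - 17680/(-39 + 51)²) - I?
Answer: -2176751269/20304 ≈ -1.0721e+5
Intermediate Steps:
I = 107084 (I = -76*(91 - 60*25) = -76*(91 - 1500) = -76*(-1409) = 107084)
(24853/(-20304) - 17680/(-39 + 51)²) - I = (24853/(-20304) - 17680/(-39 + 51)²) - 1*107084 = (24853*(-1/20304) - 17680/(12²)) - 107084 = (-24853/20304 - 17680/144) - 107084 = (-24853/20304 - 17680*1/144) - 107084 = (-24853/20304 - 1105/9) - 107084 = -2517733/20304 - 107084 = -2176751269/20304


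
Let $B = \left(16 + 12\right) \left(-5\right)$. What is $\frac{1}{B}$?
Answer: $- \frac{1}{140} \approx -0.0071429$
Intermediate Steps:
$B = -140$ ($B = 28 \left(-5\right) = -140$)
$\frac{1}{B} = \frac{1}{-140} = - \frac{1}{140}$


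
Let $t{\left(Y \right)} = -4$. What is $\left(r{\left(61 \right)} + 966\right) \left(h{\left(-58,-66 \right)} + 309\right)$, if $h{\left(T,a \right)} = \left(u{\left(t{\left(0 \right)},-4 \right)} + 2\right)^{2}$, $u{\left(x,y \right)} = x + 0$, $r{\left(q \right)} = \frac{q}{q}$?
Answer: $302671$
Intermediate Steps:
$r{\left(q \right)} = 1$
$u{\left(x,y \right)} = x$
$h{\left(T,a \right)} = 4$ ($h{\left(T,a \right)} = \left(-4 + 2\right)^{2} = \left(-2\right)^{2} = 4$)
$\left(r{\left(61 \right)} + 966\right) \left(h{\left(-58,-66 \right)} + 309\right) = \left(1 + 966\right) \left(4 + 309\right) = 967 \cdot 313 = 302671$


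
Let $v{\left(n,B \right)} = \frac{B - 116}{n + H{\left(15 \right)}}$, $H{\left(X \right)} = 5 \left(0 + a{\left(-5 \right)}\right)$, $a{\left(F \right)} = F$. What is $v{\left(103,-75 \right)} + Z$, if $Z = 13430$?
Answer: $\frac{1047349}{78} \approx 13428.0$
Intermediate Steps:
$H{\left(X \right)} = -25$ ($H{\left(X \right)} = 5 \left(0 - 5\right) = 5 \left(-5\right) = -25$)
$v{\left(n,B \right)} = \frac{-116 + B}{-25 + n}$ ($v{\left(n,B \right)} = \frac{B - 116}{n - 25} = \frac{-116 + B}{-25 + n}$)
$v{\left(103,-75 \right)} + Z = \frac{-116 - 75}{-25 + 103} + 13430 = \frac{1}{78} \left(-191\right) + 13430 = - \frac{191}{78} + 13430 = \frac{1047349}{78}$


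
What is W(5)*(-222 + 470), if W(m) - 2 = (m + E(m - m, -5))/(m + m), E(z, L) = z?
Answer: 620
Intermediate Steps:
W(m) = 5/2 (W(m) = 2 + (m + (m - m))/(m + m) = 2 + (m + 0)/((2*m)) = 2 + m*(1/(2*m)) = 2 + ½ = 5/2)
W(5)*(-222 + 470) = 5*(-222 + 470)/2 = (5/2)*248 = 620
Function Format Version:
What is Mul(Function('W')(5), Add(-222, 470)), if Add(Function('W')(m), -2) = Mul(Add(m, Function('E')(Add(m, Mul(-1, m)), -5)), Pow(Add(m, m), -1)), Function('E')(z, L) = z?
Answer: 620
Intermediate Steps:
Function('W')(m) = Rational(5, 2) (Function('W')(m) = Add(2, Mul(Add(m, Add(m, Mul(-1, m))), Pow(Add(m, m), -1))) = Add(2, Mul(Add(m, 0), Pow(Mul(2, m), -1))) = Add(2, Mul(m, Mul(Rational(1, 2), Pow(m, -1)))) = Add(2, Rational(1, 2)) = Rational(5, 2))
Mul(Function('W')(5), Add(-222, 470)) = Mul(Rational(5, 2), Add(-222, 470)) = Mul(Rational(5, 2), 248) = 620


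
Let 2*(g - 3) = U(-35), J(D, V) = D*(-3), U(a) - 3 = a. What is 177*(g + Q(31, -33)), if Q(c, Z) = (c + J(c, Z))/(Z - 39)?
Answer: -25783/12 ≈ -2148.6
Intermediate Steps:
U(a) = 3 + a
J(D, V) = -3*D
Q(c, Z) = -2*c/(-39 + Z) (Q(c, Z) = (c - 3*c)/(Z - 39) = (-2*c)/(-39 + Z) = -2*c/(-39 + Z))
g = -13 (g = 3 + (3 - 35)/2 = 3 + (½)*(-32) = 3 - 16 = -13)
177*(g + Q(31, -33)) = 177*(-13 - 2*31/(-39 - 33)) = 177*(-13 - 2*31/(-72)) = 177*(-13 - 2*31*(-1/72)) = 177*(-13 + 31/36) = 177*(-437/36) = -25783/12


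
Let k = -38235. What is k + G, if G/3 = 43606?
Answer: 92583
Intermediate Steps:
G = 130818 (G = 3*43606 = 130818)
k + G = -38235 + 130818 = 92583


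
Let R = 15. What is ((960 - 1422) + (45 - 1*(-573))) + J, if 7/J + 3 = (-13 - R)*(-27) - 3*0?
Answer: 117475/753 ≈ 156.01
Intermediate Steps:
J = 7/753 (J = 7/(-3 + ((-13 - 1*15)*(-27) - 3*0)) = 7/(-3 + ((-13 - 15)*(-27) + 0)) = 7/(-3 + (-28*(-27) + 0)) = 7/(-3 + (756 + 0)) = 7/(-3 + 756) = 7/753 ≈ 0.0092961)
((960 - 1422) + (45 - 1*(-573))) + J = ((960 - 1422) + (45 - 1*(-573))) + 7/753 = (-462 + (45 + 573)) + 7/753 = (-462 + 618) + 7/753 = 156 + 7/753 = 117475/753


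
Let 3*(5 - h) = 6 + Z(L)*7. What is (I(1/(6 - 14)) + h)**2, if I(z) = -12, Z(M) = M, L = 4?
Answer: 3025/9 ≈ 336.11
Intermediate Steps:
h = -19/3 (h = 5 - (6 + 4*7)/3 = 5 - (6 + 28)/3 = 5 - 1/3*34 = 5 - 34/3 = -19/3 ≈ -6.3333)
(I(1/(6 - 14)) + h)**2 = (-12 - 19/3)**2 = (-55/3)**2 = 3025/9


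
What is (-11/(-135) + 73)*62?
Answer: 611692/135 ≈ 4531.1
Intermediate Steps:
(-11/(-135) + 73)*62 = (-11*(-1/135) + 73)*62 = (11/135 + 73)*62 = (9866/135)*62 = 611692/135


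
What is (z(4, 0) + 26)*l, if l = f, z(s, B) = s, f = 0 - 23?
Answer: -690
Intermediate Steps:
f = -23
l = -23
(z(4, 0) + 26)*l = (4 + 26)*(-23) = 30*(-23) = -690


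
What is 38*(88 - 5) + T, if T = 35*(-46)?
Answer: 1544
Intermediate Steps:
T = -1610
38*(88 - 5) + T = 38*(88 - 5) - 1610 = 38*83 - 1610 = 3154 - 1610 = 1544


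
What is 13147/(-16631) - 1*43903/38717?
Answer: -1239163192/643902427 ≈ -1.9245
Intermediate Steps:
13147/(-16631) - 1*43903/38717 = 13147*(-1/16631) - 43903*1/38717 = -13147/16631 - 43903/38717 = -1239163192/643902427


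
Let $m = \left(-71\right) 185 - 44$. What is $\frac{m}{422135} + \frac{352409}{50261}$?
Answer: $\frac{148101783496}{21216927235} \approx 6.9804$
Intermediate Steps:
$m = -13179$ ($m = -13135 - 44 = -13179$)
$\frac{m}{422135} + \frac{352409}{50261} = - \frac{13179}{422135} + \frac{352409}{50261} = \frac{148101783496}{21216927235}$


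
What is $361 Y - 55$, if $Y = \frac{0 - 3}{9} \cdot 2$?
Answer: $- \frac{887}{3} \approx -295.67$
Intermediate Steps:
$Y = - \frac{2}{3}$ ($Y = \left(0 - 3\right) \frac{1}{9} \cdot 2 = \left(-3\right) \frac{1}{9} \cdot 2 = \left(- \frac{1}{3}\right) 2 = - \frac{2}{3} \approx -0.66667$)
$361 Y - 55 = 361 \left(- \frac{2}{3}\right) - 55 = - \frac{722}{3} - 55 = - \frac{887}{3}$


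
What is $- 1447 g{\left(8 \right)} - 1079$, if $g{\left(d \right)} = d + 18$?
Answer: $-38701$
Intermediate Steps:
$g{\left(d \right)} = 18 + d$
$- 1447 g{\left(8 \right)} - 1079 = - 1447 \left(18 + 8\right) - 1079 = \left(-1447\right) 26 - 1079 = -37622 - 1079 = -38701$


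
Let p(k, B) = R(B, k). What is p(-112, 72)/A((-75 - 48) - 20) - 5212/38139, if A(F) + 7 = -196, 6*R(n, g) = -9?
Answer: -2001655/15484434 ≈ -0.12927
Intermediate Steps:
R(n, g) = -3/2 (R(n, g) = (1/6)*(-9) = -3/2)
p(k, B) = -3/2
A(F) = -203 (A(F) = -7 - 196 = -203)
p(-112, 72)/A((-75 - 48) - 20) - 5212/38139 = -3/2/(-203) - 5212/38139 = -3/2*(-1/203) - 5212*1/38139 = 3/406 - 5212/38139 = -2001655/15484434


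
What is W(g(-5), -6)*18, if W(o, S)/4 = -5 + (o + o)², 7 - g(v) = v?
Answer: 41112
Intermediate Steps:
g(v) = 7 - v
W(o, S) = -20 + 16*o² (W(o, S) = 4*(-5 + (o + o)²) = 4*(-5 + (2*o)²) = 4*(-5 + 4*o²) = -20 + 16*o²)
W(g(-5), -6)*18 = (-20 + 16*(7 - 1*(-5))²)*18 = (-20 + 16*(7 + 5)²)*18 = (-20 + 16*12²)*18 = (-20 + 16*144)*18 = (-20 + 2304)*18 = 2284*18 = 41112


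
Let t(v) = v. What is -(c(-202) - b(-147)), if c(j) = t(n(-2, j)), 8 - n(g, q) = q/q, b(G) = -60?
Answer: -67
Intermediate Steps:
n(g, q) = 7 (n(g, q) = 8 - q/q = 8 - 1*1 = 8 - 1 = 7)
c(j) = 7
-(c(-202) - b(-147)) = -(7 - 1*(-60)) = -(7 + 60) = -1*67 = -67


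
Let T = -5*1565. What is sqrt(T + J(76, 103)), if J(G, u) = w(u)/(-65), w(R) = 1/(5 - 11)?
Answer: I*sqrt(1190182110)/390 ≈ 88.459*I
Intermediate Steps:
T = -7825
w(R) = -1/6 (w(R) = 1/(-6) = -1/6)
J(G, u) = 1/390 (J(G, u) = -1/6/(-65) = -1/6*(-1/65) = 1/390)
sqrt(T + J(76, 103)) = sqrt(-7825 + 1/390) = sqrt(-3051749/390) = I*sqrt(1190182110)/390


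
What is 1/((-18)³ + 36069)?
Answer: 1/30237 ≈ 3.3072e-5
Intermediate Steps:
1/((-18)³ + 36069) = 1/(-5832 + 36069) = 1/30237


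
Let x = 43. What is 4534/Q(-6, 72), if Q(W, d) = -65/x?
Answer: -194962/65 ≈ -2999.4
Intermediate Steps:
Q(W, d) = -65/43
4534/Q(-6, 72) = 4534/(-65/43) = 4534*(-43/65) = -194962/65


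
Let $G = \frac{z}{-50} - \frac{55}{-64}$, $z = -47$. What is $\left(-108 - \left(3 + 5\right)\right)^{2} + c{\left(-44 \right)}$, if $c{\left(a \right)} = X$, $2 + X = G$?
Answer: $\frac{21529279}{1600} \approx 13456.0$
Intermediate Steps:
$G = \frac{2879}{1600}$ ($G = - \frac{47}{-50} - \frac{55}{-64} = \left(-47\right) \left(- \frac{1}{50}\right) - - \frac{55}{64} = \frac{47}{50} + \frac{55}{64} = \frac{2879}{1600} \approx 1.7994$)
$X = - \frac{321}{1600}$ ($X = -2 + \frac{2879}{1600} = - \frac{321}{1600} \approx -0.20062$)
$c{\left(a \right)} = - \frac{321}{1600}$
$\left(-108 - \left(3 + 5\right)\right)^{2} + c{\left(-44 \right)} = \left(-108 - \left(3 + 5\right)\right)^{2} - \frac{321}{1600} = \left(-108 - 8\right)^{2} - \frac{321}{1600} = \left(-116\right)^{2} - \frac{321}{1600} = 13456 - \frac{321}{1600} = \frac{21529279}{1600}$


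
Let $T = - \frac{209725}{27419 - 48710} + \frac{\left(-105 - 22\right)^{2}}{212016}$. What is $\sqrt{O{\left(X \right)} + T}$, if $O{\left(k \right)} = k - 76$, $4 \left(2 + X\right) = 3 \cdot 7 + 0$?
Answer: $\frac{i \sqrt{987749123309721185}}{125389796} \approx 7.9261 i$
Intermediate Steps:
$X = \frac{13}{4}$ ($X = -2 + \frac{3 \cdot 7 + 0}{4} = -2 + \frac{21 + 0}{4} = -2 + \frac{1}{4} \cdot 21 = -2 + \frac{21}{4} = \frac{13}{4} \approx 3.25$)
$O{\left(k \right)} = -76 + k$
$T = \frac{4978717571}{501559184}$ ($T = - \frac{209725}{-21291} + \left(-127\right)^{2} \cdot \frac{1}{212016} = \left(-209725\right) \left(- \frac{1}{21291}\right) + 16129 \cdot \frac{1}{212016} = \frac{209725}{21291} + \frac{16129}{212016} = \frac{4978717571}{501559184} \approx 9.9265$)
$\sqrt{O{\left(X \right)} + T} = \sqrt{\left(-76 + \frac{13}{4}\right) + \frac{4978717571}{501559184}} = \sqrt{- \frac{291}{4} + \frac{4978717571}{501559184}} = \sqrt{- \frac{31509713065}{501559184}} = \frac{i \sqrt{987749123309721185}}{125389796}$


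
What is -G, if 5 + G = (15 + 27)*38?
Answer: -1591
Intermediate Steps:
G = 1591 (G = -5 + (15 + 27)*38 = -5 + 42*38 = -5 + 1596 = 1591)
-G = -1*1591 = -1591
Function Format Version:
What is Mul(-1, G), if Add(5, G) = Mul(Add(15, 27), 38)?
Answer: -1591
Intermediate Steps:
G = 1591 (G = Add(-5, Mul(Add(15, 27), 38)) = Add(-5, Mul(42, 38)) = Add(-5, 1596) = 1591)
Mul(-1, G) = Mul(-1, 1591) = -1591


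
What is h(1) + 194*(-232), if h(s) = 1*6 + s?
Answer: -45001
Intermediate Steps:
h(s) = 6 + s
h(1) + 194*(-232) = (6 + 1) + 194*(-232) = 7 - 45008 = -45001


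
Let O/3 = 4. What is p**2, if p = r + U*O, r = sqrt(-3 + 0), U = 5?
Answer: (60 + I*sqrt(3))**2 ≈ 3597.0 + 207.85*I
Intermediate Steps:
O = 12 (O = 3*4 = 12)
r = I*sqrt(3) (r = sqrt(-3) = I*sqrt(3) ≈ 1.732*I)
p = 60 + I*sqrt(3) (p = I*sqrt(3) + 5*12 = I*sqrt(3) + 60 = 60 + I*sqrt(3) ≈ 60.0 + 1.732*I)
p**2 = (60 + I*sqrt(3))**2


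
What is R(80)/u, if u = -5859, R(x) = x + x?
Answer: -160/5859 ≈ -0.027308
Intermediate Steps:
R(x) = 2*x
R(80)/u = (2*80)/(-5859) = 160*(-1/5859) = -160/5859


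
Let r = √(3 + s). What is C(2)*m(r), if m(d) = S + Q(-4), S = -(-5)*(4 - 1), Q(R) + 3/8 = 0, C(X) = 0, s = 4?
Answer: 0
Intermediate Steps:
r = √7 (r = √(3 + 4) = √7 ≈ 2.6458)
Q(R) = -3/8 (Q(R) = -3/8 + 0 = -3/8)
S = 15 (S = -(-5)*3 = -1*(-15) = 15)
m(d) = 117/8 (m(d) = 15 - 3/8 = 117/8)
C(2)*m(r) = 0*(117/8) = 0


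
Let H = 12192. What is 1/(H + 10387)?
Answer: 1/22579 ≈ 4.4289e-5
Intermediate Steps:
1/(H + 10387) = 1/(12192 + 10387) = 1/22579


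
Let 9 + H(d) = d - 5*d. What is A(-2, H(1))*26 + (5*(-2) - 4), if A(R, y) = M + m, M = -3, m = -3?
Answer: -170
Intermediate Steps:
H(d) = -9 - 4*d (H(d) = -9 + (d - 5*d) = -9 - 4*d)
A(R, y) = -6 (A(R, y) = -3 - 3 = -6)
A(-2, H(1))*26 + (5*(-2) - 4) = -6*26 + (5*(-2) - 4) = -156 + (-10 - 4) = -156 - 14 = -170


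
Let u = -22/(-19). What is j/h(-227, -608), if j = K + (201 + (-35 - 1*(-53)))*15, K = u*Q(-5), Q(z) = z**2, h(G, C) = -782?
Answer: -62965/14858 ≈ -4.2378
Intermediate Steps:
u = 22/19 (u = -22*(-1/19) = 22/19 ≈ 1.1579)
K = 550/19 (K = (22/19)*(-5)**2 = (22/19)*25 = 550/19 ≈ 28.947)
j = 62965/19 (j = 550/19 + (201 + (-35 - 1*(-53)))*15 = 550/19 + (201 + (-35 + 53))*15 = 550/19 + (201 + 18)*15 = 550/19 + 219*15 = 550/19 + 3285 = 62965/19 ≈ 3313.9)
j/h(-227, -608) = (62965/19)/(-782) = (62965/19)*(-1/782) = -62965/14858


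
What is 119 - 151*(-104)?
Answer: 15823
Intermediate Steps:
119 - 151*(-104) = 119 + 15704 = 15823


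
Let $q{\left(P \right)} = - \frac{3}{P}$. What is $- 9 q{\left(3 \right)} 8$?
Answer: $72$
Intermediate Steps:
$- 9 q{\left(3 \right)} 8 = - 9 \left(- \frac{3}{3}\right) 8 = - 9 \left(\left(-3\right) \frac{1}{3}\right) 8 = \left(-9\right) \left(-1\right) 8 = 9 \cdot 8 = 72$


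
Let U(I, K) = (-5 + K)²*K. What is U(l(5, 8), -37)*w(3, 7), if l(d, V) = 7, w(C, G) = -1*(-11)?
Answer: -717948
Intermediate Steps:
w(C, G) = 11
U(I, K) = K*(-5 + K)²
U(l(5, 8), -37)*w(3, 7) = -37*(-5 - 37)²*11 = -37*(-42)²*11 = -37*1764*11 = -65268*11 = -717948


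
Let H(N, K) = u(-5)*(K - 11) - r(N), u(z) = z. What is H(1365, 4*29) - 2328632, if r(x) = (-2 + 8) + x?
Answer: -2330528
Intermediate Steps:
r(x) = 6 + x
H(N, K) = 49 - N - 5*K (H(N, K) = -5*(K - 11) - (6 + N) = -5*(-11 + K) + (-6 - N) = (55 - 5*K) + (-6 - N) = 49 - N - 5*K)
H(1365, 4*29) - 2328632 = (49 - 1*1365 - 20*29) - 2328632 = (49 - 1365 - 5*116) - 2328632 = (49 - 1365 - 580) - 2328632 = -1896 - 2328632 = -2330528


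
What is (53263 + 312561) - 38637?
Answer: 327187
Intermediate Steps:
(53263 + 312561) - 38637 = 365824 - 38637 = 327187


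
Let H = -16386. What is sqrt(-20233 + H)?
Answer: I*sqrt(36619) ≈ 191.36*I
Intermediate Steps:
sqrt(-20233 + H) = sqrt(-20233 - 16386) = sqrt(-36619) = I*sqrt(36619)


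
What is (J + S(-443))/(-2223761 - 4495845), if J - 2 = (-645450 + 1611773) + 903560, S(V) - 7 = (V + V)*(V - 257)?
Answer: -1245046/3359803 ≈ -0.37057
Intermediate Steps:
S(V) = 7 + 2*V*(-257 + V) (S(V) = 7 + (V + V)*(V - 257) = 7 + (2*V)*(-257 + V) = 7 + 2*V*(-257 + V))
J = 1869885 (J = 2 + ((-645450 + 1611773) + 903560) = 2 + (966323 + 903560) = 2 + 1869883 = 1869885)
(J + S(-443))/(-2223761 - 4495845) = (1869885 + (7 - 514*(-443) + 2*(-443)**2))/(-2223761 - 4495845) = (1869885 + (7 + 227702 + 2*196249))/(-6719606) = (1869885 + (7 + 227702 + 392498))*(-1/6719606) = (1869885 + 620207)*(-1/6719606) = 2490092*(-1/6719606) = -1245046/3359803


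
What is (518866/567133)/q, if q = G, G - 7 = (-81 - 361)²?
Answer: 518866/110801341343 ≈ 4.6828e-6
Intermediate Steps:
G = 195371 (G = 7 + (-81 - 361)² = 7 + (-442)² = 7 + 195364 = 195371)
q = 195371
(518866/567133)/q = (518866/567133)/195371 = (518866*(1/567133))*(1/195371) = (518866/567133)*(1/195371) = 518866/110801341343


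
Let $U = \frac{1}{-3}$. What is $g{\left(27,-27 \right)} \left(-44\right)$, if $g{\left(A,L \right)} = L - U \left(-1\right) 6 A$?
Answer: $3564$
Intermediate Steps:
$U = - \frac{1}{3} \approx -0.33333$
$g{\left(A,L \right)} = L - 2 A$ ($g{\left(A,L \right)} = L - \left(- \frac{1}{3}\right) \left(-1\right) 6 A = L - \frac{6 A}{3} = L - 2 A$)
$g{\left(27,-27 \right)} \left(-44\right) = \left(-27 - 54\right) \left(-44\right) = \left(-81\right) \left(-44\right) = 3564$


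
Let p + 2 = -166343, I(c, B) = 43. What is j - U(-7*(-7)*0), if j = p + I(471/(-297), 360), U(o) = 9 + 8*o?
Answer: -166311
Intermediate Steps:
p = -166345 (p = -2 - 166343 = -166345)
j = -166302 (j = -166345 + 43 = -166302)
j - U(-7*(-7)*0) = -166302 - (9 + 8*(-7*(-7)*0)) = -166302 - (9 + 8*(49*0)) = -166302 - (9 + 8*0) = -166302 - (9 + 0) = -166302 - 1*9 = -166302 - 9 = -166311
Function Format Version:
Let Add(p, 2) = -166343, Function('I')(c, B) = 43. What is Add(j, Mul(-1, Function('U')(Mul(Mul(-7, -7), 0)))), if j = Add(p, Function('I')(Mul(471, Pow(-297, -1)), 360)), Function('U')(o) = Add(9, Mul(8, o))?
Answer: -166311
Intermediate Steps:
p = -166345 (p = Add(-2, -166343) = -166345)
j = -166302 (j = Add(-166345, 43) = -166302)
Add(j, Mul(-1, Function('U')(Mul(Mul(-7, -7), 0)))) = Add(-166302, Mul(-1, Add(9, Mul(8, Mul(Mul(-7, -7), 0))))) = Add(-166302, Mul(-1, Add(9, Mul(8, Mul(49, 0))))) = Add(-166302, Mul(-1, Add(9, Mul(8, 0)))) = Add(-166302, Mul(-1, Add(9, 0))) = Add(-166302, Mul(-1, 9)) = Add(-166302, -9) = -166311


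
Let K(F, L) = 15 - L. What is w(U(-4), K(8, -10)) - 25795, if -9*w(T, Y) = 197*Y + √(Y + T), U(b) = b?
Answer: -237080/9 - √21/9 ≈ -26343.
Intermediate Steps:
w(T, Y) = -197*Y/9 - √(T + Y)/9 (w(T, Y) = -(197*Y + √(Y + T))/9 = -(197*Y + √(T + Y))/9 = -(√(T + Y) + 197*Y)/9 = -197*Y/9 - √(T + Y)/9)
w(U(-4), K(8, -10)) - 25795 = (-197*(15 - 1*(-10))/9 - √(-4 + (15 - 1*(-10)))/9) - 25795 = (-197*(15 + 10)/9 - √(-4 + (15 + 10))/9) - 25795 = (-197/9*25 - √(-4 + 25)/9) - 25795 = (-4925/9 - √21/9) - 25795 = -237080/9 - √21/9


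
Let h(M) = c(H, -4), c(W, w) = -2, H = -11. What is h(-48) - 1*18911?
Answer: -18913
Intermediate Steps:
h(M) = -2
h(-48) - 1*18911 = -2 - 1*18911 = -2 - 18911 = -18913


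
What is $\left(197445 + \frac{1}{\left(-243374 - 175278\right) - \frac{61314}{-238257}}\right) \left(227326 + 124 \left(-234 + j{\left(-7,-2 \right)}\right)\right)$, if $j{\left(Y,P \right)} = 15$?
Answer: $\frac{131408194171144323627}{3324890275} \approx 3.9523 \cdot 10^{10}$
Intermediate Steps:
$\left(197445 + \frac{1}{\left(-243374 - 175278\right) - \frac{61314}{-238257}}\right) \left(227326 + 124 \left(-234 + j{\left(-7,-2 \right)}\right)\right) = \left(197445 + \frac{1}{\left(-243374 - 175278\right) - \frac{61314}{-238257}}\right) \left(227326 + 124 \left(-234 + 15\right)\right) = \left(197445 + \frac{1}{-418652 - - \frac{20438}{79419}}\right) \left(227326 + 124 \left(-219\right)\right) = \left(197445 + \frac{1}{-418652 + \frac{20438}{79419}}\right) \left(227326 - 27156\right) = \left(197445 + \frac{1}{- \frac{33248902750}{79419}}\right) 200170 = \left(197445 - \frac{79419}{33248902750}\right) 200170 = \frac{6564829603394331}{33248902750} \cdot 200170 = \frac{131408194171144323627}{3324890275}$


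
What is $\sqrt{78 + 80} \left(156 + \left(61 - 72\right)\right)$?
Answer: $145 \sqrt{158} \approx 1822.6$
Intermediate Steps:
$\sqrt{78 + 80} \left(156 + \left(61 - 72\right)\right) = \sqrt{158} \left(156 + \left(61 - 72\right)\right) = \sqrt{158} \left(156 - 11\right) = \sqrt{158} \cdot 145 = 145 \sqrt{158}$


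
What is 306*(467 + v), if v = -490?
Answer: -7038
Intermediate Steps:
306*(467 + v) = 306*(467 - 490) = 306*(-23) = -7038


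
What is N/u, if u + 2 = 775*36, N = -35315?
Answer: -35315/27898 ≈ -1.2659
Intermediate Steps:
u = 27898 (u = -2 + 775*36 = -2 + 27900 = 27898)
N/u = -35315/27898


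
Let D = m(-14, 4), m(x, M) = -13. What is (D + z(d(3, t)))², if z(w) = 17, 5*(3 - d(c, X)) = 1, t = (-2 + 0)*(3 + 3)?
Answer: 16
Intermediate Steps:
t = -12 (t = -2*6 = -12)
d(c, X) = 14/5 (d(c, X) = 3 - ⅕*1 = 3 - ⅕ = 14/5)
D = -13
(D + z(d(3, t)))² = (-13 + 17)² = 4² = 16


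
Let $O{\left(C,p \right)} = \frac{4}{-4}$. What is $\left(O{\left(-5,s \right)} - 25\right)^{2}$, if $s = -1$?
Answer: $676$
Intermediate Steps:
$O{\left(C,p \right)} = -1$ ($O{\left(C,p \right)} = 4 \left(- \frac{1}{4}\right) = -1$)
$\left(O{\left(-5,s \right)} - 25\right)^{2} = \left(-1 - 25\right)^{2} = \left(-26\right)^{2} = 676$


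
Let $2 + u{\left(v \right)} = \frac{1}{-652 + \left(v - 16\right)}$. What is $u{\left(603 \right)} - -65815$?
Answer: $\frac{4277844}{65} \approx 65813.0$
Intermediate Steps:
$u{\left(v \right)} = -2 + \frac{1}{-668 + v}$ ($u{\left(v \right)} = -2 + \frac{1}{-652 + \left(v - 16\right)} = -2 + \frac{1}{-652 + \left(-16 + v\right)} = -2 + \frac{1}{-668 + v}$)
$u{\left(603 \right)} - -65815 = \frac{1337 - 1206}{-668 + 603} - -65815 = \frac{1337 - 1206}{-65} + 65815 = \left(- \frac{1}{65}\right) 131 + 65815 = - \frac{131}{65} + 65815 = \frac{4277844}{65}$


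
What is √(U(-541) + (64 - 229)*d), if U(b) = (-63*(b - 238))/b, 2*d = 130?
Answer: I*√3165554382/541 ≈ 104.0*I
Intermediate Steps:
d = 65 (d = (½)*130 = 65)
U(b) = (14994 - 63*b)/b (U(b) = (-63*(-238 + b))/b = (14994 - 63*b)/b)
√(U(-541) + (64 - 229)*d) = √((-63 + 14994/(-541)) + (64 - 229)*65) = √((-63 + 14994*(-1/541)) - 165*65) = √((-63 - 14994/541) - 10725) = √(-49077/541 - 10725) = √(-5851302/541) = I*√3165554382/541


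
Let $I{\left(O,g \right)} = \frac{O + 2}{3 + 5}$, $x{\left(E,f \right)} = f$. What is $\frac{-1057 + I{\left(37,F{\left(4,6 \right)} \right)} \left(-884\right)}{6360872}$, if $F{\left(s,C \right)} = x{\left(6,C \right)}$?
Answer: $- \frac{10733}{12721744} \approx -0.00084367$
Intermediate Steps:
$F{\left(s,C \right)} = C$
$I{\left(O,g \right)} = \frac{1}{4} + \frac{O}{8}$ ($I{\left(O,g \right)} = \frac{2 + O}{8} = \left(2 + O\right) \frac{1}{8} = \frac{1}{4} + \frac{O}{8}$)
$\frac{-1057 + I{\left(37,F{\left(4,6 \right)} \right)} \left(-884\right)}{6360872} = \frac{-1057 + \left(\frac{1}{4} + \frac{1}{8} \cdot 37\right) \left(-884\right)}{6360872} = \left(-1057 + \left(\frac{1}{4} + \frac{37}{8}\right) \left(-884\right)\right) \frac{1}{6360872} = \left(-1057 + \frac{39}{8} \left(-884\right)\right) \frac{1}{6360872} = \left(-1057 - \frac{8619}{2}\right) \frac{1}{6360872} = \left(- \frac{10733}{2}\right) \frac{1}{6360872} = - \frac{10733}{12721744}$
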